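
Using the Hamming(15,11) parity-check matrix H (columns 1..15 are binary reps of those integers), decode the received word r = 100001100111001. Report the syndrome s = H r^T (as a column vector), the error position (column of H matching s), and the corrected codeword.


s = (0, 0, 1, 0)^T, error position = 2, corrected codeword c = 110001100111001

Compute s = H r^T mod 2 one row at a time:
  s_1 = 0 + 0 + 1 + 1 + 1 + 0 + 0 + 1 = 4 ≡ 0 (mod 2).
  s_2 = 0 + 0 + 1 + 1 + 1 + 0 + 0 + 1 = 4 ≡ 0 (mod 2).
  s_3 = 0 + 0 + 1 + 1 + 1 + 1 + 0 + 1 = 5 ≡ 1 (mod 2).
  s_4 = 1 + 0 + 0 + 1 + 0 + 1 + 0 + 1 = 4 ≡ 0 (mod 2).
s = (0, 0, 1, 0)^T — this equals column 2 of H (binary 0010), so error is at position 2.
Correct: flip bit 2 of r = 100001100111001 to get c = 110001100111001.


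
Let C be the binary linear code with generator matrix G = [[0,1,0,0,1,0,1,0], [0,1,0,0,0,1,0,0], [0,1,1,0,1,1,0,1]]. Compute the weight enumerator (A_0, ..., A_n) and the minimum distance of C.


Weight distribution: A_0 = 1, A_2 = 1, A_3 = 3, A_4 = 2, A_5 = 1. Minimum distance d = 2.

Enumerate all 2^3 = 8 messages m ∈ F_2^3.
For each, compute codeword c = mG in F_2^8, then tally its weight.
  m = 000 → c = 00000000, weight = 0.
  m = 100 → c = 01001010, weight = 3.
  m = 010 → c = 01000100, weight = 2.
  m = 110 → c = 00001110, weight = 3.
  m = 001 → c = 01101101, weight = 5.
  m = 101 → c = 00100111, weight = 4.
  m = 011 → c = 00101001, weight = 3.
  m = 111 → c = 01100011, weight = 4.
Tally weights:
  weight 0: 1 codewords.
  weight 2: 1 codewords.
  weight 3: 3 codewords.
  weight 4: 2 codewords.
  weight 5: 1 codewords.
Minimum distance d = smallest w > 0 with A_w > 0 = 2.
Sanity: Σ A_w = 8 = 2^3 = 8 ✓.


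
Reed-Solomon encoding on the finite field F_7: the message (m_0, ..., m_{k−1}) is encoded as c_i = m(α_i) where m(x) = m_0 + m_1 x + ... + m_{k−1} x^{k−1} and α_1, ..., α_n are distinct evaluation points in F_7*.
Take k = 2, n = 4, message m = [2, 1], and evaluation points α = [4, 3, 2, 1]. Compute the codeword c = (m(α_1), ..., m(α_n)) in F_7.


c = [6, 5, 4, 3]

Message polynomial: m(x) = 2 + 1·x (mod 7).
For each evaluation point α_i, compute m(α_i) mod 7:
  α_1 = 4: Horner steps 1 → 6, so m(4) = 6.
  α_2 = 3: Horner steps 1 → 5, so m(3) = 5.
  α_3 = 2: Horner steps 1 → 4, so m(2) = 4.
  α_4 = 1: Horner steps 1 → 3, so m(1) = 3.
Codeword c = [6, 5, 4, 3] ∈ F_7^4.


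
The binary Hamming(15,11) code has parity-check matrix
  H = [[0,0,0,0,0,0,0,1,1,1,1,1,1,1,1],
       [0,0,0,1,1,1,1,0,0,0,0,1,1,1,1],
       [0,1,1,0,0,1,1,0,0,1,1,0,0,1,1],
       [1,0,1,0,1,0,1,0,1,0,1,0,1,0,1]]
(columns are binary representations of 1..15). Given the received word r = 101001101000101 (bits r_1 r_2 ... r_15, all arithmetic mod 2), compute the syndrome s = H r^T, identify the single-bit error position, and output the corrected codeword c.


s = (1, 0, 0, 0)^T, error position = 8, corrected codeword c = 101001111000101

Compute s = H r^T mod 2 one row at a time:
  s_1 = 0 + 1 + 0 + 0 + 0 + 1 + 0 + 1 = 3 ≡ 1 (mod 2).
  s_2 = 0 + 0 + 1 + 1 + 0 + 1 + 0 + 1 = 4 ≡ 0 (mod 2).
  s_3 = 0 + 1 + 1 + 1 + 0 + 0 + 0 + 1 = 4 ≡ 0 (mod 2).
  s_4 = 1 + 1 + 0 + 1 + 1 + 0 + 1 + 1 = 6 ≡ 0 (mod 2).
s = (1, 0, 0, 0)^T — this equals column 8 of H (binary 1000), so error is at position 8.
Correct: flip bit 8 of r = 101001101000101 to get c = 101001111000101.


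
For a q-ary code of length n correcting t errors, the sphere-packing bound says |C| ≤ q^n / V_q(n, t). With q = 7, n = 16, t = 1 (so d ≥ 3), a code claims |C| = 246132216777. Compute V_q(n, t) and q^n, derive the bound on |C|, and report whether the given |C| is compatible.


V_q(n, t) = 97, q^n = 33232930569601, Hamming bound = 342607531645, |C| = 246132216777 ≤ bound (satisfied).

Step 1: Compute V_q(n, t) = Σ_{j=0}^1 C(n, j) (q−1)^j.
  j = 0: C(16,0)·(6)^0 = 1·1 = 1.
  j = 1: C(16,1)·(6)^1 = 16·6 = 96.
  V_q(n, t) = 1 + 96 = 97.
Step 2: q^n = 7^16 = 33232930569601.
Step 3: Hamming bound ⌊q^n / V_q(n,t)⌋ = ⌊33232930569601/97⌋ = 342607531645.
Step 4: Compare |C| = 246132216777 to 342607531645: satisfied.
The claimed |C| lies below the Hamming bound.


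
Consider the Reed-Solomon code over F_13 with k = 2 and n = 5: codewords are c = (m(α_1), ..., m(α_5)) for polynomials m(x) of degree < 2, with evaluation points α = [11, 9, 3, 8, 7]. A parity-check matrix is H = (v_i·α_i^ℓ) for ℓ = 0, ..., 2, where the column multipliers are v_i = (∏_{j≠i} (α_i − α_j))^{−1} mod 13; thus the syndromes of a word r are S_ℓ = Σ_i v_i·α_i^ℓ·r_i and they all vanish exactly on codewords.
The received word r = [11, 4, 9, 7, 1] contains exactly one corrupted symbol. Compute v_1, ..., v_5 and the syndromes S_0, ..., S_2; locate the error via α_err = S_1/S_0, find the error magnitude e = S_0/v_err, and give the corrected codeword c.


S = (8, 4, 2), error at position 5, error magnitude e = 4, c = [11, 4, 9, 7, 10].

Step 1: column multipliers v_i = (∏_{j≠i}(α_i − α_j))^{−1} mod 13.
  i = 1 (α = 11): (11−9)(11−3)(11−8)(11−7) = 2·8·3·4 = 192 ≡ 10, so v_1 = 10^{−1} = 4 (mod 13).
  i = 2 (α = 9): (9−11)(9−3)(9−8)(9−7) = (−2)·6·1·2 = −24 ≡ 2, so v_2 = 2^{−1} = 7 (mod 13).
  i = 3 (α = 3): (3−11)(3−9)(3−8)(3−7) = (−8)·(−6)·(−5)·(−4) = 960 ≡ 11, so v_3 = 11^{−1} = 6 (mod 13).
  i = 4 (α = 8): (8−11)(8−9)(8−3)(8−7) = (−3)·(−1)·5·1 = 15 ≡ 2, so v_4 = 2^{−1} = 7 (mod 13).
  i = 5 (α = 7): (7−11)(7−9)(7−3)(7−8) = (−4)·(−2)·4·(−1) = −32 ≡ 7, so v_5 = 7^{−1} = 2 (mod 13).
  v = [4, 7, 6, 7, 2].
Step 2: syndromes of r = [11, 4, 9, 7, 1] (all sums mod 13).
  S_0 = Σ v_i r_i = 4·11 + 7·4 + 6·9 + 7·7 + 2·1 = 177 ≡ 8.
  S_1 = Σ v_i α_i r_i = 4·11·11 + 7·9·4 + 6·3·9 + 7·8·7 + 2·7·1 = 1304 ≡ 4.
  α_i^2 mod 13 = [4, 3, 9, 12, 10].
  S_2 = Σ v_i α_i^2 r_i = 4·4·11 + 7·3·4 + 6·9·9 + 7·12·7 + 2·10·1 = 1354 ≡ 2.
  S = (8, 4, 2) ≠ 0, so r is not a codeword (an error is present).
Step 3: locate the error. For a single error e at position i, S_ℓ = v_i·e·α_i^ℓ, so α_err = S_1/S_0.
  S_0^{−1} = 8^{−1} = 5 (mod 13), so α_err = 4·5 = 20 ≡ 7 = α_5. Error position i = 5.
  Consistency check: S_2/S_1 = 2·10 = 20 ≡ 7 = α_err ✓ (single-error assumption holds).
Step 4: error magnitude e = S_0/v_5 = S_0·∏_{j≠5}(α_5 − α_j) = 8·7 = 56 ≡ 4 (mod 13).
Step 5: correct position 5: c_5 = r_5 − e = 1 − 4 ≡ 10 (mod 13). Hence c = [11, 4, 9, 7, 10].
  Check: interpolating c through the α_i gives m(x) = 5 + 10·x (degree < 2) with m(α_i) = c_i for every i, so c is indeed a codeword.


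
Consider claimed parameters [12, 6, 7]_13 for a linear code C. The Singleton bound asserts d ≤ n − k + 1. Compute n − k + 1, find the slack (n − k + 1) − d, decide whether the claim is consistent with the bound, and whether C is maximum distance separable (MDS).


Singleton RHS = n − k + 1 = 7, slack = 0, bound satisfied, MDS.

Singleton bound: d ≤ n − k + 1.
Here n = 12, k = 6, so n − k + 1 = 7.
Given d = 7, check d ≤ 7: YES.
Slack = (n − k + 1) − d = 0.
The code is MDS (slack = 0).
Description: the claimed parameters are [12, 6, 7]_13; such a code would be MDS (meets Singleton bound).


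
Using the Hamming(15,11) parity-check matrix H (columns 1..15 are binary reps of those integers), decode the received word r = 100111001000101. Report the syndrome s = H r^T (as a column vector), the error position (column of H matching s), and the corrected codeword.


s = (1, 1, 0, 1)^T, error position = 13, corrected codeword c = 100111001000001

Compute s = H r^T mod 2 one row at a time:
  s_1 = 0 + 1 + 0 + 0 + 0 + 1 + 0 + 1 = 3 ≡ 1 (mod 2).
  s_2 = 1 + 1 + 1 + 0 + 0 + 1 + 0 + 1 = 5 ≡ 1 (mod 2).
  s_3 = 0 + 0 + 1 + 0 + 0 + 0 + 0 + 1 = 2 ≡ 0 (mod 2).
  s_4 = 1 + 0 + 1 + 0 + 1 + 0 + 1 + 1 = 5 ≡ 1 (mod 2).
s = (1, 1, 0, 1)^T — this equals column 13 of H (binary 1101), so error is at position 13.
Correct: flip bit 13 of r = 100111001000101 to get c = 100111001000001.


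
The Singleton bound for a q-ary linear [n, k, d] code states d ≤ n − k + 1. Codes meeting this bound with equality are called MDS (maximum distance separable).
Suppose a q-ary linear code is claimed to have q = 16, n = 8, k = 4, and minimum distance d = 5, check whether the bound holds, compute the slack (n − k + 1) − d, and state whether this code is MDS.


Singleton RHS = n − k + 1 = 5, slack = 0, bound satisfied, MDS.

Singleton bound: d ≤ n − k + 1.
Here n = 8, k = 4, so n − k + 1 = 5.
Given d = 5, check d ≤ 5: YES.
Slack = (n − k + 1) − d = 0.
The code is MDS (slack = 0).
Description: the claimed parameters are [8, 4, 5]_16; such a code would be MDS (meets Singleton bound).


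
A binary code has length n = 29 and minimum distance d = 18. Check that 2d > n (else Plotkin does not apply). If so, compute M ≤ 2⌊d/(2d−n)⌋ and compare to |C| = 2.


Plotkin bound M ≤ 4; given |C| = 2 ≤ bound (satisfied).

Check applicability: 2d = 36, n = 29.
2d − n = 7 > 0, so Plotkin applies.
Compute d/(2d−n) = 18/7 ≈ 2.5714.
⌊d/(2d−n)⌋ = 2.
Plotkin bound: M ≤ 2·2 = 4.
Given |C| = 2, check: satisfied.
This |C| is below the Plotkin bound.


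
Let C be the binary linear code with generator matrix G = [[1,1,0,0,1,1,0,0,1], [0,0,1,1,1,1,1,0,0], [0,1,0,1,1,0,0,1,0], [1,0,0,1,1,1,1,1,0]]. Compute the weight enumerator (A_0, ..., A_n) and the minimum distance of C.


Weight distribution: A_0 = 1, A_3 = 2, A_4 = 3, A_5 = 6, A_6 = 4. Minimum distance d = 3.

Enumerate all 2^4 = 16 messages m ∈ F_2^4.
For each, compute codeword c = mG in F_2^9, then tally its weight.
  m = 0000 → c = 000000000, weight = 0.
  m = 1000 → c = 110011001, weight = 5.
  m = 0100 → c = 001111100, weight = 5.
  m = 1100 → c = 111100101, weight = 6.
  m = 0010 → c = 010110010, weight = 4.
  m = 1010 → c = 100101011, weight = 5.
  m = 0110 → c = 011001110, weight = 5.
  m = 1110 → c = 101010111, weight = 6.
  m = 0001 → c = 100111110, weight = 6.
  m = 1001 → c = 010100111, weight = 5.
  m = 0101 → c = 101000010, weight = 3.
  m = 1101 → c = 011011011, weight = 6.
  m = 0011 → c = 110001100, weight = 4.
  m = 1011 → c = 000010101, weight = 3.
  m = 0111 → c = 111110000, weight = 5.
  m = 1111 → c = 001101001, weight = 4.
Tally weights:
  weight 0: 1 codewords.
  weight 3: 2 codewords.
  weight 4: 3 codewords.
  weight 5: 6 codewords.
  weight 6: 4 codewords.
Minimum distance d = smallest w > 0 with A_w > 0 = 3.
Sanity: Σ A_w = 16 = 2^4 = 16 ✓.


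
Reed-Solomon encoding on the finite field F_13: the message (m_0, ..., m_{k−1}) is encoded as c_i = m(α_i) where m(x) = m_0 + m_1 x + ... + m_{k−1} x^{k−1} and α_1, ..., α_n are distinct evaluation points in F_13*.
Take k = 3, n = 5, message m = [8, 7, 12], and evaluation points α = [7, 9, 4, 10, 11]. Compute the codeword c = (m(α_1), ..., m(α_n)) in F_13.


c = [8, 3, 7, 4, 3]

Message polynomial: m(x) = 8 + 7·x + 12·x^2 (mod 13).
For each evaluation point α_i, compute m(α_i) mod 13:
  α_1 = 7: Horner steps 12 → 0 → 8, so m(7) = 8.
  α_2 = 9: Horner steps 12 → 11 → 3, so m(9) = 3.
  α_3 = 4: Horner steps 12 → 3 → 7, so m(4) = 7.
  α_4 = 10: Horner steps 12 → 10 → 4, so m(10) = 4.
  α_5 = 11: Horner steps 12 → 9 → 3, so m(11) = 3.
Codeword c = [8, 3, 7, 4, 3] ∈ F_13^5.


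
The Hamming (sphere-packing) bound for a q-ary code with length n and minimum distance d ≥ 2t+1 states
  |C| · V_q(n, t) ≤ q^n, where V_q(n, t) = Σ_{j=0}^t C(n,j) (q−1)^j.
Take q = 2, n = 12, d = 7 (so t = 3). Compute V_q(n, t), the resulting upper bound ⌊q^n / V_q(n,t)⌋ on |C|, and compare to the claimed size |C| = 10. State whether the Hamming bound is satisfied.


V_q(n, t) = 299, q^n = 4096, Hamming bound = 13, |C| = 10 ≤ bound (satisfied).

Step 1: Compute V_q(n, t) = Σ_{j=0}^3 C(n, j) (q−1)^j.
  j = 0: C(12,0)·(1)^0 = 1·1 = 1.
  j = 1: C(12,1)·(1)^1 = 12·1 = 12.
  j = 2: C(12,2)·(1)^2 = 66·1 = 66.
  j = 3: C(12,3)·(1)^3 = 220·1 = 220.
  V_q(n, t) = 1 + 12 + 66 + 220 = 299.
Step 2: q^n = 2^12 = 4096.
Step 3: Hamming bound ⌊q^n / V_q(n,t)⌋ = ⌊4096/299⌋ = 13.
Step 4: Compare |C| = 10 to 13: satisfied.
The claimed |C| lies below the Hamming bound.


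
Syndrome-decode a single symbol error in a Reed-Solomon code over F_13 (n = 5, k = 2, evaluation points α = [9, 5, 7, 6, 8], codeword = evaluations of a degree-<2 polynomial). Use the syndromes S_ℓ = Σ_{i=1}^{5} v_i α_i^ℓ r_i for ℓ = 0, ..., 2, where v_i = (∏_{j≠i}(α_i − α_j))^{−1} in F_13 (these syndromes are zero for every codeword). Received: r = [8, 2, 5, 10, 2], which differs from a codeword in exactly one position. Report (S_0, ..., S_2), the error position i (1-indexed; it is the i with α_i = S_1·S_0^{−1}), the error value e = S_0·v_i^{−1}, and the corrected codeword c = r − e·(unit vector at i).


S = (4, 6, 9), error at position 5, error magnitude e = 2, c = [8, 2, 5, 10, 0].

Step 1: column multipliers v_i = (∏_{j≠i}(α_i − α_j))^{−1} mod 13.
  i = 1 (α = 9): (9−5)(9−7)(9−6)(9−8) = 4·2·3·1 = 24 ≡ 11, so v_1 = 11^{−1} = 6 (mod 13).
  i = 2 (α = 5): (5−9)(5−7)(5−6)(5−8) = (−4)·(−2)·(−1)·(−3) = 24 ≡ 11, so v_2 = 11^{−1} = 6 (mod 13).
  i = 3 (α = 7): (7−9)(7−5)(7−6)(7−8) = (−2)·2·1·(−1) = 4 ≡ 4, so v_3 = 4^{−1} = 10 (mod 13).
  i = 4 (α = 6): (6−9)(6−5)(6−7)(6−8) = (−3)·1·(−1)·(−2) = −6 ≡ 7, so v_4 = 7^{−1} = 2 (mod 13).
  i = 5 (α = 8): (8−9)(8−5)(8−7)(8−6) = (−1)·3·1·2 = −6 ≡ 7, so v_5 = 7^{−1} = 2 (mod 13).
  v = [6, 6, 10, 2, 2].
Step 2: syndromes of r = [8, 2, 5, 10, 2] (all sums mod 13).
  S_0 = Σ v_i r_i = 6·8 + 6·2 + 10·5 + 2·10 + 2·2 = 134 ≡ 4.
  S_1 = Σ v_i α_i r_i = 6·9·8 + 6·5·2 + 10·7·5 + 2·6·10 + 2·8·2 = 994 ≡ 6.
  α_i^2 mod 13 = [3, 12, 10, 10, 12].
  S_2 = Σ v_i α_i^2 r_i = 6·3·8 + 6·12·2 + 10·10·5 + 2·10·10 + 2·12·2 = 1036 ≡ 9.
  S = (4, 6, 9) ≠ 0, so r is not a codeword (an error is present).
Step 3: locate the error. For a single error e at position i, S_ℓ = v_i·e·α_i^ℓ, so α_err = S_1/S_0.
  S_0^{−1} = 4^{−1} = 10 (mod 13), so α_err = 6·10 = 60 ≡ 8 = α_5. Error position i = 5.
  Consistency check: S_2/S_1 = 9·11 = 99 ≡ 8 = α_err ✓ (single-error assumption holds).
Step 4: error magnitude e = S_0/v_5 = S_0·∏_{j≠5}(α_5 − α_j) = 4·7 = 28 ≡ 2 (mod 13).
Step 5: correct position 5: c_5 = r_5 − e = 2 − 2 ≡ 0 (mod 13). Hence c = [8, 2, 5, 10, 0].
  Check: interpolating c through the α_i gives m(x) = 1 + 8·x (degree < 2) with m(α_i) = c_i for every i, so c is indeed a codeword.


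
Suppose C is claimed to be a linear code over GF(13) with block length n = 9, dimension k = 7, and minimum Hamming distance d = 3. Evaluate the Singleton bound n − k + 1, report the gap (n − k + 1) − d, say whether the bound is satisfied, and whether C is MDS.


Singleton RHS = n − k + 1 = 3, slack = 0, bound satisfied, MDS.

Singleton bound: d ≤ n − k + 1.
Here n = 9, k = 7, so n − k + 1 = 3.
Given d = 3, check d ≤ 3: YES.
Slack = (n − k + 1) − d = 0.
The code is MDS (slack = 0).
Description: the claimed parameters are [9, 7, 3]_13; such a code would be MDS (meets Singleton bound).


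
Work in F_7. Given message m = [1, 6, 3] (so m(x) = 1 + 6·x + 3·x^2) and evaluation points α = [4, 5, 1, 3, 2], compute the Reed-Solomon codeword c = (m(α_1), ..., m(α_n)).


c = [3, 1, 3, 4, 4]

Message polynomial: m(x) = 1 + 6·x + 3·x^2 (mod 7).
For each evaluation point α_i, compute m(α_i) mod 7:
  α_1 = 4: Horner steps 3 → 4 → 3, so m(4) = 3.
  α_2 = 5: Horner steps 3 → 0 → 1, so m(5) = 1.
  α_3 = 1: Horner steps 3 → 2 → 3, so m(1) = 3.
  α_4 = 3: Horner steps 3 → 1 → 4, so m(3) = 4.
  α_5 = 2: Horner steps 3 → 5 → 4, so m(2) = 4.
Codeword c = [3, 1, 3, 4, 4] ∈ F_7^5.


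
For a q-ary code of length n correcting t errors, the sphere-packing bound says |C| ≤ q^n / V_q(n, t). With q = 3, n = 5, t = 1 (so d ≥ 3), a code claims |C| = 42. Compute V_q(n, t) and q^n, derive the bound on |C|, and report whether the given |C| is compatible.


V_q(n, t) = 11, q^n = 243, Hamming bound = 22, |C| = 42 > bound (violated).

Step 1: Compute V_q(n, t) = Σ_{j=0}^1 C(n, j) (q−1)^j.
  j = 0: C(5,0)·(2)^0 = 1·1 = 1.
  j = 1: C(5,1)·(2)^1 = 5·2 = 10.
  V_q(n, t) = 1 + 10 = 11.
Step 2: q^n = 3^5 = 243.
Step 3: Hamming bound ⌊q^n / V_q(n,t)⌋ = ⌊243/11⌋ = 22.
Step 4: Compare |C| = 42 to 22: violated.
The claimed |C| lies above the Hamming bound, so no 3-ary code of length 5 with d ≥ 3 can have 42 codewords.


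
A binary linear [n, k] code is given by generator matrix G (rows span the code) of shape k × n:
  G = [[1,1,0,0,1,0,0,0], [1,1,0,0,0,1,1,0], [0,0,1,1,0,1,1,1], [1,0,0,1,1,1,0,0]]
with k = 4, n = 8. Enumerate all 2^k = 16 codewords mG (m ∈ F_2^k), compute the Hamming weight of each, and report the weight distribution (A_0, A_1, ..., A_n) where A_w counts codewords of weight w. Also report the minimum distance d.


Weight distribution: A_0 = 1, A_3 = 4, A_4 = 6, A_5 = 4, A_8 = 1. Minimum distance d = 3.

Enumerate all 2^4 = 16 messages m ∈ F_2^4.
For each, compute codeword c = mG in F_2^8, then tally its weight.
  m = 0000 → c = 00000000, weight = 0.
  m = 1000 → c = 11001000, weight = 3.
  m = 0100 → c = 11000110, weight = 4.
  m = 1100 → c = 00001110, weight = 3.
  m = 0010 → c = 00110111, weight = 5.
  m = 1010 → c = 11111111, weight = 8.
  m = 0110 → c = 11110001, weight = 5.
  m = 1110 → c = 00111001, weight = 4.
  m = 0001 → c = 10011100, weight = 4.
  m = 1001 → c = 01010100, weight = 3.
  m = 0101 → c = 01011010, weight = 4.
  m = 1101 → c = 10010010, weight = 3.
  m = 0011 → c = 10101011, weight = 5.
  m = 1011 → c = 01100011, weight = 4.
  m = 0111 → c = 01101101, weight = 5.
  m = 1111 → c = 10100101, weight = 4.
Tally weights:
  weight 0: 1 codewords.
  weight 3: 4 codewords.
  weight 4: 6 codewords.
  weight 5: 4 codewords.
  weight 8: 1 codewords.
Minimum distance d = smallest w > 0 with A_w > 0 = 3.
Sanity: Σ A_w = 16 = 2^4 = 16 ✓.


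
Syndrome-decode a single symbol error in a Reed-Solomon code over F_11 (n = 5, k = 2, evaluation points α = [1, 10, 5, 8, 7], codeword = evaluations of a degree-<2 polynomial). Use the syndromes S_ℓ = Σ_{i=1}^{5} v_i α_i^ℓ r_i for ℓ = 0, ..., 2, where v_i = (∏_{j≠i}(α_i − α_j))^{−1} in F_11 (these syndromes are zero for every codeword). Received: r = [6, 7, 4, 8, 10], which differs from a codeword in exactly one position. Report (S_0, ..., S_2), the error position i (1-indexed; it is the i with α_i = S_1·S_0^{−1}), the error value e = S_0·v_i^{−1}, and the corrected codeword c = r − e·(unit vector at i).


S = (6, 9, 8), error at position 5, error magnitude e = 7, c = [6, 7, 4, 8, 3].

Step 1: column multipliers v_i = (∏_{j≠i}(α_i − α_j))^{−1} mod 11.
  i = 1 (α = 1): (1−10)(1−5)(1−8)(1−7) = (−9)·(−4)·(−7)·(−6) = 1512 ≡ 5, so v_1 = 5^{−1} = 9 (mod 11).
  i = 2 (α = 10): (10−1)(10−5)(10−8)(10−7) = 9·5·2·3 = 270 ≡ 6, so v_2 = 6^{−1} = 2 (mod 11).
  i = 3 (α = 5): (5−1)(5−10)(5−8)(5−7) = 4·(−5)·(−3)·(−2) = −120 ≡ 1, so v_3 = 1^{−1} = 1 (mod 11).
  i = 4 (α = 8): (8−1)(8−10)(8−5)(8−7) = 7·(−2)·3·1 = −42 ≡ 2, so v_4 = 2^{−1} = 6 (mod 11).
  i = 5 (α = 7): (7−1)(7−10)(7−5)(7−8) = 6·(−3)·2·(−1) = 36 ≡ 3, so v_5 = 3^{−1} = 4 (mod 11).
  v = [9, 2, 1, 6, 4].
Step 2: syndromes of r = [6, 7, 4, 8, 10] (all sums mod 11).
  S_0 = Σ v_i r_i = 9·6 + 2·7 + 1·4 + 6·8 + 4·10 = 160 ≡ 6.
  S_1 = Σ v_i α_i r_i = 9·1·6 + 2·10·7 + 1·5·4 + 6·8·8 + 4·7·10 = 878 ≡ 9.
  α_i^2 mod 11 = [1, 1, 3, 9, 5].
  S_2 = Σ v_i α_i^2 r_i = 9·1·6 + 2·1·7 + 1·3·4 + 6·9·8 + 4·5·10 = 712 ≡ 8.
  S = (6, 9, 8) ≠ 0, so r is not a codeword (an error is present).
Step 3: locate the error. For a single error e at position i, S_ℓ = v_i·e·α_i^ℓ, so α_err = S_1/S_0.
  S_0^{−1} = 6^{−1} = 2 (mod 11), so α_err = 9·2 = 18 ≡ 7 = α_5. Error position i = 5.
  Consistency check: S_2/S_1 = 8·5 = 40 ≡ 7 = α_err ✓ (single-error assumption holds).
Step 4: error magnitude e = S_0/v_5 = S_0·∏_{j≠5}(α_5 − α_j) = 6·3 = 18 ≡ 7 (mod 11).
Step 5: correct position 5: c_5 = r_5 − e = 10 − 7 ≡ 3 (mod 11). Hence c = [6, 7, 4, 8, 3].
  Check: interpolating c through the α_i gives m(x) = 1 + 5·x (degree < 2) with m(α_i) = c_i for every i, so c is indeed a codeword.


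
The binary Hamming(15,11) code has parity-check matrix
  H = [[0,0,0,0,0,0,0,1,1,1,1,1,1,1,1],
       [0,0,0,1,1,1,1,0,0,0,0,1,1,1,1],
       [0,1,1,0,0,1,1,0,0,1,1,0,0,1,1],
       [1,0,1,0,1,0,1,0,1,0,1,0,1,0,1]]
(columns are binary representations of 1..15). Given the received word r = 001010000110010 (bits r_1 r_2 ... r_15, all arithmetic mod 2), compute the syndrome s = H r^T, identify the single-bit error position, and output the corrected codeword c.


s = (1, 0, 0, 1)^T, error position = 9, corrected codeword c = 001010001110010

Compute s = H r^T mod 2 one row at a time:
  s_1 = 0 + 0 + 1 + 1 + 0 + 0 + 1 + 0 = 3 ≡ 1 (mod 2).
  s_2 = 0 + 1 + 0 + 0 + 0 + 0 + 1 + 0 = 2 ≡ 0 (mod 2).
  s_3 = 0 + 1 + 0 + 0 + 1 + 1 + 1 + 0 = 4 ≡ 0 (mod 2).
  s_4 = 0 + 1 + 1 + 0 + 0 + 1 + 0 + 0 = 3 ≡ 1 (mod 2).
s = (1, 0, 0, 1)^T — this equals column 9 of H (binary 1001), so error is at position 9.
Correct: flip bit 9 of r = 001010000110010 to get c = 001010001110010.


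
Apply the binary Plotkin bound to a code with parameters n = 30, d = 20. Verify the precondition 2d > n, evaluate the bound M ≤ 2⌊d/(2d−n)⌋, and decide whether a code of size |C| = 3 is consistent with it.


Plotkin bound M ≤ 4; given |C| = 3 ≤ bound (satisfied).

Check applicability: 2d = 40, n = 30.
2d − n = 10 > 0, so Plotkin applies.
Compute d/(2d−n) = 20/10 ≈ 2.0000.
⌊d/(2d−n)⌋ = 2.
Plotkin bound: M ≤ 2·2 = 4.
Given |C| = 3, check: satisfied.
This |C| is below the Plotkin bound.


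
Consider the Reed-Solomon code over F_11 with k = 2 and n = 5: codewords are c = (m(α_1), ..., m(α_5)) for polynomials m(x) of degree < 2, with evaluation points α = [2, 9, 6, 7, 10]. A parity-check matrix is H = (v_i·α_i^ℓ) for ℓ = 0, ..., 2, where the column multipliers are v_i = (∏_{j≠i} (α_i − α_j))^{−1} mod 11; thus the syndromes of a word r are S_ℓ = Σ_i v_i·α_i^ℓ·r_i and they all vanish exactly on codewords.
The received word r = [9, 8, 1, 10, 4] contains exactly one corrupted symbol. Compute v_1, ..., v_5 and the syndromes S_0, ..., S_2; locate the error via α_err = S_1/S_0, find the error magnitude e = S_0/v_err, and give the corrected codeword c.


S = (1, 9, 4), error at position 2, error magnitude e = 2, c = [9, 6, 1, 10, 4].

Step 1: column multipliers v_i = (∏_{j≠i}(α_i − α_j))^{−1} mod 11.
  i = 1 (α = 2): (2−9)(2−6)(2−7)(2−10) = (−7)·(−4)·(−5)·(−8) = 1120 ≡ 9, so v_1 = 9^{−1} = 5 (mod 11).
  i = 2 (α = 9): (9−2)(9−6)(9−7)(9−10) = 7·3·2·(−1) = −42 ≡ 2, so v_2 = 2^{−1} = 6 (mod 11).
  i = 3 (α = 6): (6−2)(6−9)(6−7)(6−10) = 4·(−3)·(−1)·(−4) = −48 ≡ 7, so v_3 = 7^{−1} = 8 (mod 11).
  i = 4 (α = 7): (7−2)(7−9)(7−6)(7−10) = 5·(−2)·1·(−3) = 30 ≡ 8, so v_4 = 8^{−1} = 7 (mod 11).
  i = 5 (α = 10): (10−2)(10−9)(10−6)(10−7) = 8·1·4·3 = 96 ≡ 8, so v_5 = 8^{−1} = 7 (mod 11).
  v = [5, 6, 8, 7, 7].
Step 2: syndromes of r = [9, 8, 1, 10, 4] (all sums mod 11).
  S_0 = Σ v_i r_i = 5·9 + 6·8 + 8·1 + 7·10 + 7·4 = 199 ≡ 1.
  S_1 = Σ v_i α_i r_i = 5·2·9 + 6·9·8 + 8·6·1 + 7·7·10 + 7·10·4 = 1340 ≡ 9.
  α_i^2 mod 11 = [4, 4, 3, 5, 1].
  S_2 = Σ v_i α_i^2 r_i = 5·4·9 + 6·4·8 + 8·3·1 + 7·5·10 + 7·1·4 = 774 ≡ 4.
  S = (1, 9, 4) ≠ 0, so r is not a codeword (an error is present).
Step 3: locate the error. For a single error e at position i, S_ℓ = v_i·e·α_i^ℓ, so α_err = S_1/S_0.
  S_0^{−1} = 1^{−1} = 1 (mod 11), so α_err = 9·1 = 9 ≡ 9 = α_2. Error position i = 2.
  Consistency check: S_2/S_1 = 4·5 = 20 ≡ 9 = α_err ✓ (single-error assumption holds).
Step 4: error magnitude e = S_0/v_2 = S_0·∏_{j≠2}(α_2 − α_j) = 1·2 = 2 ≡ 2 (mod 11).
Step 5: correct position 2: c_2 = r_2 − e = 8 − 2 ≡ 6 (mod 11). Hence c = [9, 6, 1, 10, 4].
  Check: interpolating c through the α_i gives m(x) = 2 + 9·x (degree < 2) with m(α_i) = c_i for every i, so c is indeed a codeword.


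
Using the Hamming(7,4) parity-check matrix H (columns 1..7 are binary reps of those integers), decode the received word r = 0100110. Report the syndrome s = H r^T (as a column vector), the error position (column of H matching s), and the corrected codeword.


s = (0, 0, 1)^T, error position = 1, corrected codeword c = 1100110

Compute s = H r^T mod 2 one row at a time:
  s_1 = 0 + 1 + 1 + 0 = 2 ≡ 0 (mod 2).
  s_2 = 1 + 0 + 1 + 0 = 2 ≡ 0 (mod 2).
  s_3 = 0 + 0 + 1 + 0 = 1 ≡ 1 (mod 2).
s = (0, 0, 1)^T — this equals column 1 of H (binary 001), so error is at position 1.
Correct: flip bit 1 of r = 0100110 to get c = 1100110.


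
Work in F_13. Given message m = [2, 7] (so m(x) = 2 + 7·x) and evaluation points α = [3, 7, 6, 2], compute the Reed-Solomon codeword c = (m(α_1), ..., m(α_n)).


c = [10, 12, 5, 3]

Message polynomial: m(x) = 2 + 7·x (mod 13).
For each evaluation point α_i, compute m(α_i) mod 13:
  α_1 = 3: Horner steps 7 → 10, so m(3) = 10.
  α_2 = 7: Horner steps 7 → 12, so m(7) = 12.
  α_3 = 6: Horner steps 7 → 5, so m(6) = 5.
  α_4 = 2: Horner steps 7 → 3, so m(2) = 3.
Codeword c = [10, 12, 5, 3] ∈ F_13^4.


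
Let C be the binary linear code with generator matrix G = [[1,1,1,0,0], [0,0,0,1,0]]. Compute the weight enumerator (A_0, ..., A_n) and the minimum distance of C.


Weight distribution: A_0 = 1, A_1 = 1, A_3 = 1, A_4 = 1. Minimum distance d = 1.

Enumerate all 2^2 = 4 messages m ∈ F_2^2.
For each, compute codeword c = mG in F_2^5, then tally its weight.
  m = 00 → c = 00000, weight = 0.
  m = 10 → c = 11100, weight = 3.
  m = 01 → c = 00010, weight = 1.
  m = 11 → c = 11110, weight = 4.
Tally weights:
  weight 0: 1 codewords.
  weight 1: 1 codewords.
  weight 3: 1 codewords.
  weight 4: 1 codewords.
Minimum distance d = smallest w > 0 with A_w > 0 = 1.
Sanity: Σ A_w = 4 = 2^2 = 4 ✓.


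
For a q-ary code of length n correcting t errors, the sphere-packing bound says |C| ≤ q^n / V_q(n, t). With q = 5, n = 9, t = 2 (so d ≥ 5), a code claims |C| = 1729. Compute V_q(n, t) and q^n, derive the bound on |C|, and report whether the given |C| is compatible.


V_q(n, t) = 613, q^n = 1953125, Hamming bound = 3186, |C| = 1729 ≤ bound (satisfied).

Step 1: Compute V_q(n, t) = Σ_{j=0}^2 C(n, j) (q−1)^j.
  j = 0: C(9,0)·(4)^0 = 1·1 = 1.
  j = 1: C(9,1)·(4)^1 = 9·4 = 36.
  j = 2: C(9,2)·(4)^2 = 36·16 = 576.
  V_q(n, t) = 1 + 36 + 576 = 613.
Step 2: q^n = 5^9 = 1953125.
Step 3: Hamming bound ⌊q^n / V_q(n,t)⌋ = ⌊1953125/613⌋ = 3186.
Step 4: Compare |C| = 1729 to 3186: satisfied.
The claimed |C| lies below the Hamming bound.


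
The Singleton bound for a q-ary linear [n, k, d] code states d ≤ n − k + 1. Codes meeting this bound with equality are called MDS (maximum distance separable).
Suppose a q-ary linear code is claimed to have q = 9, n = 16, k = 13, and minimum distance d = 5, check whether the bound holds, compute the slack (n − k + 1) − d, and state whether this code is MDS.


Singleton RHS = n − k + 1 = 4, slack = -1, bound violated (no such code; not MDS).

Singleton bound: d ≤ n − k + 1.
Here n = 16, k = 13, so n − k + 1 = 4.
Given d = 5, check d ≤ 4: NO.
Slack = (n − k + 1) − d = -1.
The slack is negative: d = 5 exceeds n − k + 1 = 4 by 1, so the Singleton bound is violated and no linear [16, 13, 5]_9 code can exist. In particular it is not MDS (MDS requires d = n − k + 1 exactly).
Description: the claimed parameters are [16, 13, 5]_9; such a code would be impossible (violates the Singleton bound).


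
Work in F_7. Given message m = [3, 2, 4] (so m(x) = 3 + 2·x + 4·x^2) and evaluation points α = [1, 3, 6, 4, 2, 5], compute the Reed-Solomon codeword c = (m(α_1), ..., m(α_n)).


c = [2, 3, 5, 5, 2, 1]

Message polynomial: m(x) = 3 + 2·x + 4·x^2 (mod 7).
For each evaluation point α_i, compute m(α_i) mod 7:
  α_1 = 1: Horner steps 4 → 6 → 2, so m(1) = 2.
  α_2 = 3: Horner steps 4 → 0 → 3, so m(3) = 3.
  α_3 = 6: Horner steps 4 → 5 → 5, so m(6) = 5.
  α_4 = 4: Horner steps 4 → 4 → 5, so m(4) = 5.
  α_5 = 2: Horner steps 4 → 3 → 2, so m(2) = 2.
  α_6 = 5: Horner steps 4 → 1 → 1, so m(5) = 1.
Codeword c = [2, 3, 5, 5, 2, 1] ∈ F_7^6.


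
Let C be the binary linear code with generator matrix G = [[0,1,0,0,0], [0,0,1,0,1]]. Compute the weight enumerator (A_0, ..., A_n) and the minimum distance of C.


Weight distribution: A_0 = 1, A_1 = 1, A_2 = 1, A_3 = 1. Minimum distance d = 1.

Enumerate all 2^2 = 4 messages m ∈ F_2^2.
For each, compute codeword c = mG in F_2^5, then tally its weight.
  m = 00 → c = 00000, weight = 0.
  m = 10 → c = 01000, weight = 1.
  m = 01 → c = 00101, weight = 2.
  m = 11 → c = 01101, weight = 3.
Tally weights:
  weight 0: 1 codewords.
  weight 1: 1 codewords.
  weight 2: 1 codewords.
  weight 3: 1 codewords.
Minimum distance d = smallest w > 0 with A_w > 0 = 1.
Sanity: Σ A_w = 4 = 2^2 = 4 ✓.


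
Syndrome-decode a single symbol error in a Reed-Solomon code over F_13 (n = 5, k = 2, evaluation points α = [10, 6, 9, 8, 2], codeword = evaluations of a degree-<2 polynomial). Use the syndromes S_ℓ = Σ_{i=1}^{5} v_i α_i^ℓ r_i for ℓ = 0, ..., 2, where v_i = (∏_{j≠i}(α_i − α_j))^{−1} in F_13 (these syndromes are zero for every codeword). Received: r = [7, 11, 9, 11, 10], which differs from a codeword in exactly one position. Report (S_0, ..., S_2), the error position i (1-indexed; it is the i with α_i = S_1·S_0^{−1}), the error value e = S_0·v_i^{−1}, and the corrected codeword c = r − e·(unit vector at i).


S = (6, 10, 8), error at position 2, error magnitude e = 9, c = [7, 2, 9, 11, 10].

Step 1: column multipliers v_i = (∏_{j≠i}(α_i − α_j))^{−1} mod 13.
  i = 1 (α = 10): (10−6)(10−9)(10−8)(10−2) = 4·1·2·8 = 64 ≡ 12, so v_1 = 12^{−1} = 12 (mod 13).
  i = 2 (α = 6): (6−10)(6−9)(6−8)(6−2) = (−4)·(−3)·(−2)·4 = −96 ≡ 8, so v_2 = 8^{−1} = 5 (mod 13).
  i = 3 (α = 9): (9−10)(9−6)(9−8)(9−2) = (−1)·3·1·7 = −21 ≡ 5, so v_3 = 5^{−1} = 8 (mod 13).
  i = 4 (α = 8): (8−10)(8−6)(8−9)(8−2) = (−2)·2·(−1)·6 = 24 ≡ 11, so v_4 = 11^{−1} = 6 (mod 13).
  i = 5 (α = 2): (2−10)(2−6)(2−9)(2−8) = (−8)·(−4)·(−7)·(−6) = 1344 ≡ 5, so v_5 = 5^{−1} = 8 (mod 13).
  v = [12, 5, 8, 6, 8].
Step 2: syndromes of r = [7, 11, 9, 11, 10] (all sums mod 13).
  S_0 = Σ v_i r_i = 12·7 + 5·11 + 8·9 + 6·11 + 8·10 = 357 ≡ 6.
  S_1 = Σ v_i α_i r_i = 12·10·7 + 5·6·11 + 8·9·9 + 6·8·11 + 8·2·10 = 2506 ≡ 10.
  α_i^2 mod 13 = [9, 10, 3, 12, 4].
  S_2 = Σ v_i α_i^2 r_i = 12·9·7 + 5·10·11 + 8·3·9 + 6·12·11 + 8·4·10 = 2634 ≡ 8.
  S = (6, 10, 8) ≠ 0, so r is not a codeword (an error is present).
Step 3: locate the error. For a single error e at position i, S_ℓ = v_i·e·α_i^ℓ, so α_err = S_1/S_0.
  S_0^{−1} = 6^{−1} = 11 (mod 13), so α_err = 10·11 = 110 ≡ 6 = α_2. Error position i = 2.
  Consistency check: S_2/S_1 = 8·4 = 32 ≡ 6 = α_err ✓ (single-error assumption holds).
Step 4: error magnitude e = S_0/v_2 = S_0·∏_{j≠2}(α_2 − α_j) = 6·8 = 48 ≡ 9 (mod 13).
Step 5: correct position 2: c_2 = r_2 − e = 11 − 9 ≡ 2 (mod 13). Hence c = [7, 2, 9, 11, 10].
  Check: interpolating c through the α_i gives m(x) = 1 + 11·x (degree < 2) with m(α_i) = c_i for every i, so c is indeed a codeword.


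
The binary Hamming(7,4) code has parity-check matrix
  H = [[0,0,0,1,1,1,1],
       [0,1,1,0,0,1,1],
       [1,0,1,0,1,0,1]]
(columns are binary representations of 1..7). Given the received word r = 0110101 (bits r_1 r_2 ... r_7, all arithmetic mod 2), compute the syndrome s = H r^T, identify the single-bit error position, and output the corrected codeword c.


s = (0, 1, 1)^T, error position = 3, corrected codeword c = 0100101

Compute s = H r^T mod 2 one row at a time:
  s_1 = 0 + 1 + 0 + 1 = 2 ≡ 0 (mod 2).
  s_2 = 1 + 1 + 0 + 1 = 3 ≡ 1 (mod 2).
  s_3 = 0 + 1 + 1 + 1 = 3 ≡ 1 (mod 2).
s = (0, 1, 1)^T — this equals column 3 of H (binary 011), so error is at position 3.
Correct: flip bit 3 of r = 0110101 to get c = 0100101.


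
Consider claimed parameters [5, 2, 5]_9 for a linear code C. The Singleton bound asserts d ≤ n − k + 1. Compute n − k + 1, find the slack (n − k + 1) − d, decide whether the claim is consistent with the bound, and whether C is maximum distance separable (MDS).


Singleton RHS = n − k + 1 = 4, slack = -1, bound violated (no such code; not MDS).

Singleton bound: d ≤ n − k + 1.
Here n = 5, k = 2, so n − k + 1 = 4.
Given d = 5, check d ≤ 4: NO.
Slack = (n − k + 1) − d = -1.
The slack is negative: d = 5 exceeds n − k + 1 = 4 by 1, so the Singleton bound is violated and no linear [5, 2, 5]_9 code can exist. In particular it is not MDS (MDS requires d = n − k + 1 exactly).
Description: the claimed parameters are [5, 2, 5]_9; such a code would be impossible (violates the Singleton bound).


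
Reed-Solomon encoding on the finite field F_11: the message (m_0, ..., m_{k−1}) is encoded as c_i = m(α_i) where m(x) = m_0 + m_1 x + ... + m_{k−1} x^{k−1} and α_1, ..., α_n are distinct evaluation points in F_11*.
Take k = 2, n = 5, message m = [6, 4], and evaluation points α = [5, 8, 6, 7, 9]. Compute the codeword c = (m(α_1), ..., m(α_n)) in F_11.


c = [4, 5, 8, 1, 9]

Message polynomial: m(x) = 6 + 4·x (mod 11).
For each evaluation point α_i, compute m(α_i) mod 11:
  α_1 = 5: Horner steps 4 → 4, so m(5) = 4.
  α_2 = 8: Horner steps 4 → 5, so m(8) = 5.
  α_3 = 6: Horner steps 4 → 8, so m(6) = 8.
  α_4 = 7: Horner steps 4 → 1, so m(7) = 1.
  α_5 = 9: Horner steps 4 → 9, so m(9) = 9.
Codeword c = [4, 5, 8, 1, 9] ∈ F_11^5.


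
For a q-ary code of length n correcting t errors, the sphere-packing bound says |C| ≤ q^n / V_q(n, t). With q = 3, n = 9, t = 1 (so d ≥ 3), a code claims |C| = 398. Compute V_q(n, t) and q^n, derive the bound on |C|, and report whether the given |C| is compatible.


V_q(n, t) = 19, q^n = 19683, Hamming bound = 1035, |C| = 398 ≤ bound (satisfied).

Step 1: Compute V_q(n, t) = Σ_{j=0}^1 C(n, j) (q−1)^j.
  j = 0: C(9,0)·(2)^0 = 1·1 = 1.
  j = 1: C(9,1)·(2)^1 = 9·2 = 18.
  V_q(n, t) = 1 + 18 = 19.
Step 2: q^n = 3^9 = 19683.
Step 3: Hamming bound ⌊q^n / V_q(n,t)⌋ = ⌊19683/19⌋ = 1035.
Step 4: Compare |C| = 398 to 1035: satisfied.
The claimed |C| lies below the Hamming bound.


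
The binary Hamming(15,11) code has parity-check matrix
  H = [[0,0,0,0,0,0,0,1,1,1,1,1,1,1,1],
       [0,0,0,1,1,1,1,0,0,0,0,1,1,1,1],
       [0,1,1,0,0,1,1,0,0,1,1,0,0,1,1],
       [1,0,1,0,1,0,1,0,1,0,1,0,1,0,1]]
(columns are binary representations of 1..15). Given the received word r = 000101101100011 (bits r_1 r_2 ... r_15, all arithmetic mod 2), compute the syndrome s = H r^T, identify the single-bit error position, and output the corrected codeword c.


s = (0, 1, 1, 1)^T, error position = 7, corrected codeword c = 000101001100011

Compute s = H r^T mod 2 one row at a time:
  s_1 = 0 + 1 + 1 + 0 + 0 + 0 + 1 + 1 = 4 ≡ 0 (mod 2).
  s_2 = 1 + 0 + 1 + 1 + 0 + 0 + 1 + 1 = 5 ≡ 1 (mod 2).
  s_3 = 0 + 0 + 1 + 1 + 1 + 0 + 1 + 1 = 5 ≡ 1 (mod 2).
  s_4 = 0 + 0 + 0 + 1 + 1 + 0 + 0 + 1 = 3 ≡ 1 (mod 2).
s = (0, 1, 1, 1)^T — this equals column 7 of H (binary 0111), so error is at position 7.
Correct: flip bit 7 of r = 000101101100011 to get c = 000101001100011.


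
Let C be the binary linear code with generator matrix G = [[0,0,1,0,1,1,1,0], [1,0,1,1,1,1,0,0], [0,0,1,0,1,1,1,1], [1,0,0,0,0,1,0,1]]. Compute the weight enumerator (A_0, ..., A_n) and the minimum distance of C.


Weight distribution: A_0 = 1, A_1 = 1, A_2 = 1, A_3 = 4, A_4 = 5, A_5 = 3, A_6 = 1. Minimum distance d = 1.

Enumerate all 2^4 = 16 messages m ∈ F_2^4.
For each, compute codeword c = mG in F_2^8, then tally its weight.
  m = 0000 → c = 00000000, weight = 0.
  m = 1000 → c = 00101110, weight = 4.
  m = 0100 → c = 10111100, weight = 5.
  m = 1100 → c = 10010010, weight = 3.
  m = 0010 → c = 00101111, weight = 5.
  m = 1010 → c = 00000001, weight = 1.
  m = 0110 → c = 10010011, weight = 4.
  m = 1110 → c = 10111101, weight = 6.
  m = 0001 → c = 10000101, weight = 3.
  m = 1001 → c = 10101011, weight = 5.
  m = 0101 → c = 00111001, weight = 4.
  m = 1101 → c = 00010111, weight = 4.
  m = 0011 → c = 10101010, weight = 4.
  m = 1011 → c = 10000100, weight = 2.
  m = 0111 → c = 00010110, weight = 3.
  m = 1111 → c = 00111000, weight = 3.
Tally weights:
  weight 0: 1 codewords.
  weight 1: 1 codewords.
  weight 2: 1 codewords.
  weight 3: 4 codewords.
  weight 4: 5 codewords.
  weight 5: 3 codewords.
  weight 6: 1 codewords.
Minimum distance d = smallest w > 0 with A_w > 0 = 1.
Sanity: Σ A_w = 16 = 2^4 = 16 ✓.


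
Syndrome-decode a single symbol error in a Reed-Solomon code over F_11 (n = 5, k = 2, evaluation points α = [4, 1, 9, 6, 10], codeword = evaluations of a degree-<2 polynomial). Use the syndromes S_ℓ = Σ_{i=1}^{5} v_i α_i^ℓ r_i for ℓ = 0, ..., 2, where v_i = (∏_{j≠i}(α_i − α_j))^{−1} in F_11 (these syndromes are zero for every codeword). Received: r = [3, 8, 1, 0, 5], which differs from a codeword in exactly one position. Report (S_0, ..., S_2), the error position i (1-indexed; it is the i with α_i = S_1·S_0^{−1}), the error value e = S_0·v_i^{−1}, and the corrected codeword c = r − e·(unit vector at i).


S = (3, 3, 3), error at position 2, error magnitude e = 6, c = [3, 2, 1, 0, 5].

Step 1: column multipliers v_i = (∏_{j≠i}(α_i − α_j))^{−1} mod 11.
  i = 1 (α = 4): (4−1)(4−9)(4−6)(4−10) = 3·(−5)·(−2)·(−6) = −180 ≡ 7, so v_1 = 7^{−1} = 8 (mod 11).
  i = 2 (α = 1): (1−4)(1−9)(1−6)(1−10) = (−3)·(−8)·(−5)·(−9) = 1080 ≡ 2, so v_2 = 2^{−1} = 6 (mod 11).
  i = 3 (α = 9): (9−4)(9−1)(9−6)(9−10) = 5·8·3·(−1) = −120 ≡ 1, so v_3 = 1^{−1} = 1 (mod 11).
  i = 4 (α = 6): (6−4)(6−1)(6−9)(6−10) = 2·5·(−3)·(−4) = 120 ≡ 10, so v_4 = 10^{−1} = 10 (mod 11).
  i = 5 (α = 10): (10−4)(10−1)(10−9)(10−6) = 6·9·1·4 = 216 ≡ 7, so v_5 = 7^{−1} = 8 (mod 11).
  v = [8, 6, 1, 10, 8].
Step 2: syndromes of r = [3, 8, 1, 0, 5] (all sums mod 11).
  S_0 = Σ v_i r_i = 8·3 + 6·8 + 1·1 + 10·0 + 8·5 = 113 ≡ 3.
  S_1 = Σ v_i α_i r_i = 8·4·3 + 6·1·8 + 1·9·1 + 10·6·0 + 8·10·5 = 553 ≡ 3.
  α_i^2 mod 11 = [5, 1, 4, 3, 1].
  S_2 = Σ v_i α_i^2 r_i = 8·5·3 + 6·1·8 + 1·4·1 + 10·3·0 + 8·1·5 = 212 ≡ 3.
  S = (3, 3, 3) ≠ 0, so r is not a codeword (an error is present).
Step 3: locate the error. For a single error e at position i, S_ℓ = v_i·e·α_i^ℓ, so α_err = S_1/S_0.
  S_0^{−1} = 3^{−1} = 4 (mod 11), so α_err = 3·4 = 12 ≡ 1 = α_2. Error position i = 2.
  Consistency check: S_2/S_1 = 3·4 = 12 ≡ 1 = α_err ✓ (single-error assumption holds).
Step 4: error magnitude e = S_0/v_2 = S_0·∏_{j≠2}(α_2 − α_j) = 3·2 = 6 ≡ 6 (mod 11).
Step 5: correct position 2: c_2 = r_2 − e = 8 − 6 ≡ 2 (mod 11). Hence c = [3, 2, 1, 0, 5].
  Check: interpolating c through the α_i gives m(x) = 9 + 4·x (degree < 2) with m(α_i) = c_i for every i, so c is indeed a codeword.


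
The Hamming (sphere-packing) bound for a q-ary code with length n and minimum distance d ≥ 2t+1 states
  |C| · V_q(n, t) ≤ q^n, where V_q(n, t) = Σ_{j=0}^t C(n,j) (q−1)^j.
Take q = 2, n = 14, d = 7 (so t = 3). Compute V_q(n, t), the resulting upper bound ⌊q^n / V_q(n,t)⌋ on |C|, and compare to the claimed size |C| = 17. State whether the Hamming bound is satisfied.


V_q(n, t) = 470, q^n = 16384, Hamming bound = 34, |C| = 17 ≤ bound (satisfied).

Step 1: Compute V_q(n, t) = Σ_{j=0}^3 C(n, j) (q−1)^j.
  j = 0: C(14,0)·(1)^0 = 1·1 = 1.
  j = 1: C(14,1)·(1)^1 = 14·1 = 14.
  j = 2: C(14,2)·(1)^2 = 91·1 = 91.
  j = 3: C(14,3)·(1)^3 = 364·1 = 364.
  V_q(n, t) = 1 + 14 + 91 + 364 = 470.
Step 2: q^n = 2^14 = 16384.
Step 3: Hamming bound ⌊q^n / V_q(n,t)⌋ = ⌊16384/470⌋ = 34.
Step 4: Compare |C| = 17 to 34: satisfied.
The claimed |C| lies below the Hamming bound.
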